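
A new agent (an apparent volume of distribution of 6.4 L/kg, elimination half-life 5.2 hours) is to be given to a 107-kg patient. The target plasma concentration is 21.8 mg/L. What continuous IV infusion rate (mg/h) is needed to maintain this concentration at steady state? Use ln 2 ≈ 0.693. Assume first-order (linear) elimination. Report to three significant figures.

1990 mg/h

Vd = 6.4 L/kg × 107 kg = 684.8 L
k = 0.693/5.2 = 0.1333 h⁻¹, so CL = k·Vd = 0.1333 × 684.8 = 91.28 L/h
Infusion rate = CL × Css = 91.28 × 21.8 = 1990 mg/h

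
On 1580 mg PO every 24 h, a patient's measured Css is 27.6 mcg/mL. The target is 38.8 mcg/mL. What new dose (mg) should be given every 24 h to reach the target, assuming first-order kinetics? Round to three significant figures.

With linear kinetics, Css is proportional to dose rate (D/τ) at fixed clearance.
D₂ = D₁ × (Css,target / Css,current) = 1580 × 38.8/27.6 = 2221 mg

2220 mg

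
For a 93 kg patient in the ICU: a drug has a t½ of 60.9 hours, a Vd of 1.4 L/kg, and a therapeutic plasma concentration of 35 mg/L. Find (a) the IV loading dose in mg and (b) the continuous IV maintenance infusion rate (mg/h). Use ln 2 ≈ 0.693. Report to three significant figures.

(a) 4560 mg; (b) 51.9 mg/h

Vd(total) = 93 kg × 1.4 L/kg = 130.2 L
LD = Vd × C = 130.2 × 35 = 4557 mg
CL = 0.693 × Vd / t½ = 0.693 × 130.2 / 60.9 = 1.482 L/h
Infusion rate = CL × Css = 1.482 × 35 = 51.87 mg/h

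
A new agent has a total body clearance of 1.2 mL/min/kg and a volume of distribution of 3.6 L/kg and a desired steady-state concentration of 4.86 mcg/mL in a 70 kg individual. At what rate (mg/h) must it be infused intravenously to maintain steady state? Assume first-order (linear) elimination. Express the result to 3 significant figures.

CL = 1.2 mL/min/kg × 70 kg = 84.00 mL/min = 84.00 × 60/1000 = 5.040 L/h
Infusion rate = CL · Css = 5.040 L/h × 4.86 mg/L = 24.49 mg/h

24.5 mg/h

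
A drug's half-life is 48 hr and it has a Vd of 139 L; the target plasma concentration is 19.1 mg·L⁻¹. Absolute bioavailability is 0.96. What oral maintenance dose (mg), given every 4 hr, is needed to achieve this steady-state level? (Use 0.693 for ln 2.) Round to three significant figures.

160 mg

CL = ln 2 · Vd / t½ = 0.693 × 139.0 / 48 = 2.007 L/h
D = CL × Css × τ / F = 2.007 × 19.1 × 4 / 0.96 = 159.7 mg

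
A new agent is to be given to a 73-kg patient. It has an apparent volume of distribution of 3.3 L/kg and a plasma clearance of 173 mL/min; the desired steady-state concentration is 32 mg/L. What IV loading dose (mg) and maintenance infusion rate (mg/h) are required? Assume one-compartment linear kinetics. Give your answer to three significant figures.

Total Vd = 3.3 × 73 = 240.9 L
Loading dose = Vd × C = 240.9 × 32 = 7709 mg
Convert clearance: 173 mL/min × 60 min/h ÷ 1000 mL/L = 10.38 L/h
Maintenance infusion rate = CL × Css = 10.38 × 32 = 332.2 mg/h

(a) 7710 mg; (b) 332 mg/h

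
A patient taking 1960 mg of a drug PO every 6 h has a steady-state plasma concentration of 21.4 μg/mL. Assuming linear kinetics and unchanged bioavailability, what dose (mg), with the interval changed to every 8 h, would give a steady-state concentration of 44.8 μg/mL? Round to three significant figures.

With linear kinetics, Css is proportional to dose rate (D/τ) at fixed clearance.
D₂ = D₁ × (Css,target / Css,current) × (τ₂/τ₁) = 1960 × (44.8/21.4) × (8/6) = 5471 mg

5470 mg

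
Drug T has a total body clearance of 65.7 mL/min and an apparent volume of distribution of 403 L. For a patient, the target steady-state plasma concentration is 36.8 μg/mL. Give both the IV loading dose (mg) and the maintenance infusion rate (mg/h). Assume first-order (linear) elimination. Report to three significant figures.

Loading dose = Vd × C = 403.0 × 36.8 = 14830 mg
CL = 65.7 mL/min = 65.7 × 0.06 = 3.942 L/h
Maintenance: replace elimination → rate = CL × Css = 3.942 × 36.8 = 145.1 mg/h

(a) 14800 mg; (b) 145 mg/h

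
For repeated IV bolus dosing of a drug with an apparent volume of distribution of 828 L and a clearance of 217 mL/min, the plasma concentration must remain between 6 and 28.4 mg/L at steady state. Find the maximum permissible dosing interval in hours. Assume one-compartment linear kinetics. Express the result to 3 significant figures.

98.9 h

Convert clearance: 217 mL/min × 60 min/h ÷ 1000 mL/L = 13.02 L/h
k = CL / Vd = 13.02 / 828.0 = 0.01572 h⁻¹
Between IV bolus doses, concentration decays as C = C₀·e^(−kτ), so C_peak/C_trough = e^(kτ).
τ_max = ln(C_peak/C_trough) / k = ln(28.4/6) / 0.01572 = 1.555 / 0.01572 = 98.92 h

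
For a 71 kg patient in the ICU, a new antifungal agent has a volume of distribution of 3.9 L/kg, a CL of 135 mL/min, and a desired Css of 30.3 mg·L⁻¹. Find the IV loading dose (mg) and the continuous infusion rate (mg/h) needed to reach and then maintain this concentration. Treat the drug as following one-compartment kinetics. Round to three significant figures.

(a) 8390 mg; (b) 245 mg/h

Vd = 3.9 L/kg × 71 kg = 276.9 L
Loading dose = Vd × C = 276.9 × 30.3 = 8390 mg
Convert clearance: 135 mL/min × 60 min/h ÷ 1000 mL/L = 8.100 L/h
Maintenance infusion rate = CL × Css = 8.100 × 30.3 = 245.4 mg/h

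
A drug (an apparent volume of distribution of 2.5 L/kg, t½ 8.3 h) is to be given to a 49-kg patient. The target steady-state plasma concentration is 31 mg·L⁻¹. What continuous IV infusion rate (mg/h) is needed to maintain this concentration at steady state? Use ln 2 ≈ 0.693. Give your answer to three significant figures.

317 mg/h

Total Vd = 2.5 × 49 = 122.5 L
CL = ln 2 · Vd / t½ = 0.693 × 122.5 / 8.3 = 10.23 L/h
Infusion rate = CL × Css = 10.23 × 31 = 317.1 mg/h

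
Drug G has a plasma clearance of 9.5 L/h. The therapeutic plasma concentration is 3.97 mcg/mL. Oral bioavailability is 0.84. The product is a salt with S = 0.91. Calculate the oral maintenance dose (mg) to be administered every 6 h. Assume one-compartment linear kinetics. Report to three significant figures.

296 mg

D = CL × Css × τ / F / S = 9.500 × 3.97 × 6 / 0.84 / 0.91 = 296.0 mg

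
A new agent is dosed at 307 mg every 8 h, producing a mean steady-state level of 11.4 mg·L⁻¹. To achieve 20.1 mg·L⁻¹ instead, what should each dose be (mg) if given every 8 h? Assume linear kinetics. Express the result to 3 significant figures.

541 mg

With linear kinetics, Css is proportional to dose rate (D/τ) at fixed clearance.
D₂ = D₁ × (Css,target / Css,current) = 307 × 20.1/11.4 = 541.3 mg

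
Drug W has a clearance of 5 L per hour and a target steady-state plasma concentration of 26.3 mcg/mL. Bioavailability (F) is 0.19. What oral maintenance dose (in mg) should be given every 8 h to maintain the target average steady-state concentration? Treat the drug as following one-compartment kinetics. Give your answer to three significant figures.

D = CL × Css × τ / F = 5.000 × 26.3 × 8 / 0.19 = 5537 mg

5540 mg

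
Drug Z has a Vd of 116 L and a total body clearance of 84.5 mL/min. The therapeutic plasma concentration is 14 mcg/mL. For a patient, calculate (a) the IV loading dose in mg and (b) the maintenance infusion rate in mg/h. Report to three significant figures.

(a) 1620 mg; (b) 71.0 mg/h

Loading dose = Vd × C = 116.0 × 14 = 1624 mg
CL = 84.5 mL/min × 60/1000 = 5.070 L/h
Maintenance: replace elimination → rate = CL × Css = 5.070 × 14 = 70.98 mg/h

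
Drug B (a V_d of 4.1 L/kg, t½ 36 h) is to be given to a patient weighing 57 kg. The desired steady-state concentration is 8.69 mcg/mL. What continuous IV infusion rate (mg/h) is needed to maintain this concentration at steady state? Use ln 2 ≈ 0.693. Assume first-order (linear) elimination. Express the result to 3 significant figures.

39.1 mg/h

Vd = 4.1 L/kg × 57 kg = 233.7 L
CL = ln 2 · Vd / t½ = 0.693 × 233.7 / 36 = 4.499 L/h
Infusion rate = CL × Css = 4.499 × 8.69 = 39.10 mg/h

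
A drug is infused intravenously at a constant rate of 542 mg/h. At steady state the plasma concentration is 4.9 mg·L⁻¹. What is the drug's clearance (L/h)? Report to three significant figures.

At steady state, infusion rate = CL × Css, so CL = rate / Css.
CL = 542 / 4.9 = 110.6 L/h

111 L/h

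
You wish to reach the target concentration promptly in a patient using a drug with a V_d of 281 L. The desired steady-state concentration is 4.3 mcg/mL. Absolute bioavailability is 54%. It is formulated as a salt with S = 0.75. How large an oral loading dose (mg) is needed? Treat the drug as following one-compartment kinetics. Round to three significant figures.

2980 mg

LD = Vd × C / F / S = 281.0 × 4.300 / 0.54 / 0.75 = 2983 mg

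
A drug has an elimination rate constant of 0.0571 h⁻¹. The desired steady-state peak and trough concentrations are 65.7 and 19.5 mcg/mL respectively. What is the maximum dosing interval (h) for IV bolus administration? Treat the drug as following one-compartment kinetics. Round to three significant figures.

Between IV bolus doses, concentration decays as C = C₀·e^(−kτ), so C_peak/C_trough = e^(kτ).
τ_max = ln(C_peak/C_trough) / k = ln(65.7/19.5) / 0.05710 = 1.215 / 0.05710 = 21.28 h

21.3 h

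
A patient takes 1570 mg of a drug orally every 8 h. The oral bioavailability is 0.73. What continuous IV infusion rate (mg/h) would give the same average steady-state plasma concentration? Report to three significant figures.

Equivalent systemic input: infusion rate = F·D/τ.
Rate = 0.73 × 1570 / 8 = 143.3 mg/h

143 mg/h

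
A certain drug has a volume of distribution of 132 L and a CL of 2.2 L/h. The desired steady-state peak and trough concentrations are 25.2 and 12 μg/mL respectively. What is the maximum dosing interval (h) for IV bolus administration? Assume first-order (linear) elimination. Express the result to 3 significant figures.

k = CL / Vd = 2.200 / 132.0 = 0.01667 h⁻¹
Between IV bolus doses, concentration decays as C = C₀·e^(−kτ), so C_peak/C_trough = e^(kτ).
τ_max = ln(C_peak/C_trough) / k = ln(25.2/12) / 0.01667 = 0.7419 / 0.01667 = 44.51 h

44.5 h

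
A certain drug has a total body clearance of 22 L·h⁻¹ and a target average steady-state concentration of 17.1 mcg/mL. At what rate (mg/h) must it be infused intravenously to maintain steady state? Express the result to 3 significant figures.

At steady state, infusion rate equals elimination rate: rate in = CL × Css.
Rate = CL × Css = 22.00 × 17.1 = 376.2 mg/h

376 mg/h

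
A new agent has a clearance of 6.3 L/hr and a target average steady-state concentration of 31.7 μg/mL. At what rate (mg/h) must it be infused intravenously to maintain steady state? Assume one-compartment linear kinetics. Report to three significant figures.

Rate = CL × Css = 6.300 × 31.7 = 199.7 mg/h

200 mg/h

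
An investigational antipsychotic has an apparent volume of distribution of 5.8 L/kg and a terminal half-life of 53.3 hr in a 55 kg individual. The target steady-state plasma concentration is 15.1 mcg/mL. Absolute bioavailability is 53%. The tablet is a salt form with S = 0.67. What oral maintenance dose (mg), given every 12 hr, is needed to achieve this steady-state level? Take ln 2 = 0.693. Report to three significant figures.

Vd = 5.8 L/kg × 55 kg = 319.0 L
CL = 0.693 × Vd / t½ = 0.693 × 319.0 / 53.3 = 4.148 L/h
D = CL × Css × τ / F / S = 4.148 × 15.1 × 12 / 0.53 / 0.67 = 2117 mg

2120 mg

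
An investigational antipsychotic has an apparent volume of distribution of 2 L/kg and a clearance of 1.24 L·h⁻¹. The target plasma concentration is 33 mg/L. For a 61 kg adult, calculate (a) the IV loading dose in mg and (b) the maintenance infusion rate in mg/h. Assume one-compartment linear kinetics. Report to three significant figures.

Total Vd = 2 × 61 = 122.0 L
LD = Vd · C_target = 122.0 × 33 = 4026 mg
Maintenance infusion rate = CL × Css = 1.240 × 33 = 40.92 mg/h

(a) 4030 mg; (b) 40.9 mg/h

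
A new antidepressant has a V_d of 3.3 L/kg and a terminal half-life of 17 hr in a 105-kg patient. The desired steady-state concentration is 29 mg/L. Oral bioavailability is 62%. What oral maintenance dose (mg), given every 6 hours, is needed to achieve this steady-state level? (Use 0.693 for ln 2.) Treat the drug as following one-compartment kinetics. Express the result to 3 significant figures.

Vd = 3.3 L/kg × 105 kg = 346.5 L
k = 0.693/17 = 0.04076 h⁻¹, so CL = k·Vd = 0.04076 × 346.5 = 14.12 L/h
D = CL × Css × τ / F = 14.12 × 29 × 6 / 0.62 = 3963 mg

3960 mg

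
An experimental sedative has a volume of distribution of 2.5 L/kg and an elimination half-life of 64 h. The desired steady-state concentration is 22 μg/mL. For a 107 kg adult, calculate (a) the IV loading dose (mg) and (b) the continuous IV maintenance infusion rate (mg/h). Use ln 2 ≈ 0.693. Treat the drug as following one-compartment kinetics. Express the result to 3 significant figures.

(a) 5890 mg; (b) 63.7 mg/h

Total Vd = 2.5 × 107 = 267.5 L
LD = Vd × C = 267.5 × 22 = 5885 mg
CL = 0.693 × Vd / t½ = 0.693 × 267.5 / 64 = 2.897 L/h
Infusion rate = CL × Css = 2.897 × 22 = 63.73 mg/h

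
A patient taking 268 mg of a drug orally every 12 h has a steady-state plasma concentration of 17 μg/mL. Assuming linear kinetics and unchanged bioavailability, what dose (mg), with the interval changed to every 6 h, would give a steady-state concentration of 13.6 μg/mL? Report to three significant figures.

With linear kinetics, Css is proportional to dose rate (D/τ) at fixed clearance.
D₂ = D₁ × (Css,target / Css,current) × (τ₂/τ₁) = 268 × (13.6/17) × (6/12) = 107.2 mg

107 mg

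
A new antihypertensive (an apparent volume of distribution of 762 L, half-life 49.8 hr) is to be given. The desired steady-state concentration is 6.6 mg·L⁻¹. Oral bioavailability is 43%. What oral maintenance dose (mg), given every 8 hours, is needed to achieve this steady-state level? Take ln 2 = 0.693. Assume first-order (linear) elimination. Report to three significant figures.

CL = 0.693 × Vd / t½ = 0.693 × 762.0 / 49.8 = 10.60 L/h
D = CL × Css × τ / F = 10.60 × 6.6 × 8 / 0.43 = 1302 mg

1300 mg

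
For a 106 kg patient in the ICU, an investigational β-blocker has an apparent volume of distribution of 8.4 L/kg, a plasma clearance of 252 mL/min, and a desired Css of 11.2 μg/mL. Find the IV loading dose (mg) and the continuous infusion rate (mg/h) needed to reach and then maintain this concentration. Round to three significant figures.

(a) 9970 mg; (b) 169 mg/h

Vd(total) = 106 kg × 8.4 L/kg = 890.4 L
Loading: fill Vd to C_target → 890.4 L × 11.2 mg/L = 9972 mg
CL = 252 mL/min = 252 × 0.06 = 15.12 L/h
Infusion rate = 15.12 L/h × 11.2 mg/L = 169.3 mg/h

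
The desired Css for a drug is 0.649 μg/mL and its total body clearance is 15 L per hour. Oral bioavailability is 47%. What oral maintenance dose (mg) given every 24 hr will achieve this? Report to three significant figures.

497 mg

D = CL × Css × τ / F = 15.00 × 0.649 × 24 / 0.47 = 497.1 mg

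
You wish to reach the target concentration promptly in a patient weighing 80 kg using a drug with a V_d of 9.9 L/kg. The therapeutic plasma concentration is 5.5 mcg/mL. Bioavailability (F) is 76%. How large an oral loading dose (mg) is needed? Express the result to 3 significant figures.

Vd(total) = 80 kg × 9.9 L/kg = 792.0 L
LD = Vd × C / F = 792.0 × 5.500 / 0.76 = 5732 mg

5730 mg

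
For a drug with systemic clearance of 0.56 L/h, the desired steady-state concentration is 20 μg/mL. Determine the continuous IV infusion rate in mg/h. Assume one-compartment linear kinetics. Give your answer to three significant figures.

At steady state, infusion rate equals elimination rate: rate in = CL × Css.
Rate = CL × Css = 0.5600 × 20 = 11.20 mg/h

11.2 mg/h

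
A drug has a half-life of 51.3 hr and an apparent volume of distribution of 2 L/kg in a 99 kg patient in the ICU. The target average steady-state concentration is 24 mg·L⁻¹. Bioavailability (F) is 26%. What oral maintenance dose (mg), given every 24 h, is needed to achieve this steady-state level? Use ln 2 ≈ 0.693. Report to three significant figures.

5930 mg

Vd(total) = 99 kg × 2 L/kg = 198.0 L
CL = ln 2 · Vd / t½ = 0.693 × 198.0 / 51.3 = 2.675 L/h
D = CL × Css × τ / F = 2.675 × 24 × 24 / 0.26 = 5926 mg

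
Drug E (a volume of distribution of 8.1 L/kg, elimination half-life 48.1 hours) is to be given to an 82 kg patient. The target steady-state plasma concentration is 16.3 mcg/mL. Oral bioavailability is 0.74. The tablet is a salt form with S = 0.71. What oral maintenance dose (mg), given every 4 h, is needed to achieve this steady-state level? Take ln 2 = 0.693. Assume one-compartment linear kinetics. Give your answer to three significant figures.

Vd(total) = 82 kg × 8.1 L/kg = 664.2 L
k = 0.693/48.1 = 0.01441 h⁻¹, so CL = k·Vd = 0.01441 × 664.2 = 9.571 L/h
D = CL × Css × τ / F / S = 9.571 × 16.3 × 4 / 0.74 / 0.71 = 1188 mg

1190 mg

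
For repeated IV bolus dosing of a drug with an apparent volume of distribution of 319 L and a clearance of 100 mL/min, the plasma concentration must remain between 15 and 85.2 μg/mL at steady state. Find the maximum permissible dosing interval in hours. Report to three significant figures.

CL = 100 mL/min = 100 × 0.06 = 6.000 L/h
k = CL / Vd = 6.000 / 319.0 = 0.01881 h⁻¹
Between IV bolus doses, concentration decays as C = C₀·e^(−kτ), so C_peak/C_trough = e^(kτ).
τ_max = ln(C_peak/C_trough) / k = ln(85.2/15) / 0.01881 = 1.737 / 0.01881 = 92.34 h

92.3 h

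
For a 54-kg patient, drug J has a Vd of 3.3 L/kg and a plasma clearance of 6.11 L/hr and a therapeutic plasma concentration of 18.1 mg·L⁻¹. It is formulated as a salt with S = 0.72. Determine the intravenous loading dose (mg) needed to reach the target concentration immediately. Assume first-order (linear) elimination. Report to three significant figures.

4480 mg

Total Vd = 3.3 × 54 = 178.2 L
LD = Vd × C / S = 178.2 × 18.10 / 0.72 = 4480 mg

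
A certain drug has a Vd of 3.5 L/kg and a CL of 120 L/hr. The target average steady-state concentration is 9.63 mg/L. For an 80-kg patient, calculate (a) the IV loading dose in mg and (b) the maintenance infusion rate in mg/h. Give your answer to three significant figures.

Total Vd = 3.5 × 80 = 280.0 L
LD = Vd · C_target = 280.0 × 9.63 = 2696 mg
Infusion rate = 120.0 L/h × 9.63 mg/L = 1156 mg/h

(a) 2700 mg; (b) 1160 mg/h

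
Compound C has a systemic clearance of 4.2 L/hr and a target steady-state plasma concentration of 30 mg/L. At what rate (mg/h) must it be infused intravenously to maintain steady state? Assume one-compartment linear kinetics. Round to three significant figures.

R₀ = 4.200 × 30 = 126.0 mg/h

126 mg/h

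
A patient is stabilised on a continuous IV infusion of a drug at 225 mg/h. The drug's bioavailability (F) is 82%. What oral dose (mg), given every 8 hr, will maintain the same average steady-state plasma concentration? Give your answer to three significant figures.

To maintain the same Css, the systemic dosing rate must be unchanged: F·D/τ = infusion rate.
D = rate × τ / F = 225 × 8 / 0.82 = 2195 mg

2200 mg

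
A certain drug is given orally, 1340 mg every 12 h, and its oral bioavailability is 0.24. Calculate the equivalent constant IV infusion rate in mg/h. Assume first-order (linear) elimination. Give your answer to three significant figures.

26.8 mg/h

Equivalent systemic input: infusion rate = F·D/τ.
Rate = 0.24 × 1340 / 12 = 26.80 mg/h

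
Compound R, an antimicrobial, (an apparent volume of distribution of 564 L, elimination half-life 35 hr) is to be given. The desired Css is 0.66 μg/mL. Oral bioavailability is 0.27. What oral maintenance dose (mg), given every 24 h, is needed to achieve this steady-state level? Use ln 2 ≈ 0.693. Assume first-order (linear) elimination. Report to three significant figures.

655 mg

k = 0.693/35 = 0.01980 h⁻¹, so CL = k·Vd = 0.01980 × 564.0 = 11.17 L/h
D = CL × Css × τ / F = 11.17 × 0.66 × 24 / 0.27 = 655.3 mg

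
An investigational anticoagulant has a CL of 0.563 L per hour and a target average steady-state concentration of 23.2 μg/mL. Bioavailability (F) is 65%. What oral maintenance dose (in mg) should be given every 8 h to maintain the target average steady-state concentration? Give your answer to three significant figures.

At steady state, dose per interval replaces the amount cleared in that interval: F·D/τ = CL·Css.
D = CL × Css × τ / F = 0.5630 × 23.2 × 8 / 0.65 = 160.8 mg

161 mg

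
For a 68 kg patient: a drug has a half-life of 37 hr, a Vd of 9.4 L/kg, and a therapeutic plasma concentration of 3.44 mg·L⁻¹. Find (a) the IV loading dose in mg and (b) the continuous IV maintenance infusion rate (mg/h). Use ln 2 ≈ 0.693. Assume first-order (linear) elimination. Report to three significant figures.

Total Vd = 9.4 × 68 = 639.2 L
LD = Vd × C = 639.2 × 3.44 = 2199 mg
CL = 0.693 × Vd / t½ = 0.693 × 639.2 / 37 = 11.97 L/h
Infusion rate = CL × Css = 11.97 × 3.44 = 41.18 mg/h

(a) 2200 mg; (b) 41.2 mg/h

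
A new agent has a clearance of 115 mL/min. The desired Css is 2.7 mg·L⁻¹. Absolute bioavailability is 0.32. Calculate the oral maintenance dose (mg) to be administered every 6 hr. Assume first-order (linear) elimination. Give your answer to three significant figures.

349 mg

Convert clearance: 115 mL/min × 60 min/h ÷ 1000 mL/L = 6.900 L/h
D = CL × Css × τ / F = 6.900 × 2.7 × 6 / 0.32 = 349.3 mg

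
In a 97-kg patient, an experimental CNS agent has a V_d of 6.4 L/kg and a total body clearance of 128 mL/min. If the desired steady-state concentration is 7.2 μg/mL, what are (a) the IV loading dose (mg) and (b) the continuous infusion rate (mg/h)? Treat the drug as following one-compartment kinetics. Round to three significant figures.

Vd = 6.4 L/kg × 97 kg = 620.8 L
Loading dose = Vd × C = 620.8 × 7.2 = 4470 mg
Convert clearance: 128 mL/min × 60 min/h ÷ 1000 mL/L = 7.680 L/h
Maintenance infusion rate = CL × Css = 7.680 × 7.2 = 55.30 mg/h

(a) 4470 mg; (b) 55.3 mg/h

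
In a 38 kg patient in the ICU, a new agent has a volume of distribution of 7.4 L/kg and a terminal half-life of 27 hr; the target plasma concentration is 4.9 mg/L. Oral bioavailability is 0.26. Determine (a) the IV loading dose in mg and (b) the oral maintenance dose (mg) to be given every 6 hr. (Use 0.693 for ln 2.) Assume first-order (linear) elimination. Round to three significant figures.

(a) 1380 mg; (b) 816 mg

Total Vd = 7.4 × 38 = 281.2 L
LD = Vd × C = 281.2 × 4.9 = 1378 mg
CL = 0.693 × Vd / t½ = 0.693 × 281.2 / 27 = 7.217 L/h
D = CL × Css × τ / F = 7.217 × 4.9 × 6 / 0.26 = 816.1 mg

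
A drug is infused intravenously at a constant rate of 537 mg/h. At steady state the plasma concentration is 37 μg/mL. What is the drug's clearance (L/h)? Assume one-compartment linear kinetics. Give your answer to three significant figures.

14.5 L/h

At steady state, infusion rate = CL × Css, so CL = rate / Css.
CL = 537 / 37 = 14.51 L/h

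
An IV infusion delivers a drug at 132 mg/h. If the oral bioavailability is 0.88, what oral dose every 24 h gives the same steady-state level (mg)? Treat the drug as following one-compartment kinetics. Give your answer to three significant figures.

To maintain the same Css, the systemic dosing rate must be unchanged: F·D/τ = infusion rate.
D = rate × τ / F = 132 × 24 / 0.88 = 3600 mg

3600 mg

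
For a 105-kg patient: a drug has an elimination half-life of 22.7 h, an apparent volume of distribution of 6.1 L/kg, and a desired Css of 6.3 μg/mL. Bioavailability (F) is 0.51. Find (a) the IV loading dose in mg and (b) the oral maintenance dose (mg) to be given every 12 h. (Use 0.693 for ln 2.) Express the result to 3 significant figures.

Total Vd = 6.1 × 105 = 640.5 L
LD = Vd × C = 640.5 × 6.3 = 4035 mg
CL = 0.693 × Vd / t½ = 0.693 × 640.5 / 22.7 = 19.55 L/h
D = CL × Css × τ / F = 19.55 × 6.3 × 12 / 0.51 = 2898 mg

(a) 4040 mg; (b) 2900 mg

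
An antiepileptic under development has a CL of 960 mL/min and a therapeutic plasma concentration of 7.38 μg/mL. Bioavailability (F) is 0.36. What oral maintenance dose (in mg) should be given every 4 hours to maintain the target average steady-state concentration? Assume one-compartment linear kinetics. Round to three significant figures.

CL = 960 mL/min × 60/1000 = 57.60 L/h
D = CL × Css × τ / F = 57.60 × 7.38 × 4 / 0.36 = 4723 mg

4720 mg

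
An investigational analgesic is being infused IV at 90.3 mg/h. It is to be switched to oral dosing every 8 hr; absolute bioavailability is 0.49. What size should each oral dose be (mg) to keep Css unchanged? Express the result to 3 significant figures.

To maintain the same Css, the systemic dosing rate must be unchanged: F·D/τ = infusion rate.
D = rate × τ / F = 90.3 × 8 / 0.49 = 1474 mg

1470 mg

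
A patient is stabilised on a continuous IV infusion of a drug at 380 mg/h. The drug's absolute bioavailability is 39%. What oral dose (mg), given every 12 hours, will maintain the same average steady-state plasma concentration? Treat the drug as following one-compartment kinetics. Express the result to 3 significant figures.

11700 mg

To maintain the same Css, the systemic dosing rate must be unchanged: F·D/τ = infusion rate.
D = rate × τ / F = 380 × 12 / 0.39 = 11690 mg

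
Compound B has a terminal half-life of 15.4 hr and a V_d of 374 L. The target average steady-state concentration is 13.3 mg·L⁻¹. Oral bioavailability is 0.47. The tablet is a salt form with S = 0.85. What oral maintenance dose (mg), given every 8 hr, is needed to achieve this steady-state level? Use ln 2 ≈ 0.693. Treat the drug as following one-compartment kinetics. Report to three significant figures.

4480 mg

CL = 0.693 × Vd / t½ = 0.693 × 374.0 / 15.4 = 16.83 L/h
D = CL × Css × τ / F / S = 16.83 × 13.3 × 8 / 0.47 / 0.85 = 4482 mg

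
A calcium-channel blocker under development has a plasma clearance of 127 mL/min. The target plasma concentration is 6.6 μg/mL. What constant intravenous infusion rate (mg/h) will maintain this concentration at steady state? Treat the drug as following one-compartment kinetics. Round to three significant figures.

CL = 127 mL/min × 60/1000 = 7.620 L/h
Rate = CL × Css = 7.620 × 6.6 = 50.29 mg/h

50.3 mg/h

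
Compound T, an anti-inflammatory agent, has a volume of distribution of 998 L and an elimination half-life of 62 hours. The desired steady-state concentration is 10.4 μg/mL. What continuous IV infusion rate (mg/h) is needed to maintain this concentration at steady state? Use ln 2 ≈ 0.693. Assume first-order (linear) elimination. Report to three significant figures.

CL = 0.693 × Vd / t½ = 0.693 × 998.0 / 62 = 11.16 L/h
Infusion rate = CL × Css = 11.16 × 10.4 = 116.1 mg/h

116 mg/h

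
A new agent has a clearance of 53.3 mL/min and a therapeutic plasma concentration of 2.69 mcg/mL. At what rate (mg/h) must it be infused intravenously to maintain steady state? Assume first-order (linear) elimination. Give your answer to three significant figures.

8.60 mg/h

CL = 53.3 mL/min = 53.3 × 0.06 = 3.198 L/h
At steady state, infusion rate equals elimination rate: rate in = CL × Css.
Infusion rate = CL · Css = 3.198 L/h × 2.69 mg/L = 8.603 mg/h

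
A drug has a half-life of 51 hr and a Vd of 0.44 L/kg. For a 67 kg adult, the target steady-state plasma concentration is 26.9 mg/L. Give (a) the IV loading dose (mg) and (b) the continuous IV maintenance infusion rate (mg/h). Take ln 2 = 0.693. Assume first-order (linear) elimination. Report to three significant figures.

(a) 793 mg; (b) 10.8 mg/h

Vd(total) = 67 kg × 0.44 L/kg = 29.48 L
LD = Vd × C = 29.48 × 26.9 = 793.0 mg
CL = 0.693 × Vd / t½ = 0.693 × 29.48 / 51 = 0.4006 L/h
Infusion rate = CL × Css = 0.4006 × 26.9 = 10.78 mg/h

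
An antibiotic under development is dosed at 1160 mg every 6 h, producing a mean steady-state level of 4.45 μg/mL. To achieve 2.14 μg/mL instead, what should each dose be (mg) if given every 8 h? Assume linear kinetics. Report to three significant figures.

744 mg

With linear kinetics, Css is proportional to dose rate (D/τ) at fixed clearance.
D₂ = D₁ × (Css,target / Css,current) × (τ₂/τ₁) = 1160 × (2.14/4.45) × (8/6) = 743.8 mg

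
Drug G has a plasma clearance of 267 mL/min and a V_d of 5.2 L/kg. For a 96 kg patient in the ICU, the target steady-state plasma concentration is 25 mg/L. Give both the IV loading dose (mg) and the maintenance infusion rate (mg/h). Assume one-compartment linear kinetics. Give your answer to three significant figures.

(a) 12500 mg; (b) 401 mg/h

Vd = 5.2 L/kg × 96 kg = 499.2 L
Loading dose = Vd × C = 499.2 × 25 = 12480 mg
CL = 267 mL/min × 60/1000 = 16.02 L/h
Maintenance: replace elimination → rate = CL × Css = 16.02 × 25 = 400.5 mg/h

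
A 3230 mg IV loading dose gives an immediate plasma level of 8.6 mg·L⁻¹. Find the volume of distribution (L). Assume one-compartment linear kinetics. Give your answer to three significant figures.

Immediately after an IV bolus, C₀ = Dose / Vd, so Vd = Dose / C₀.
Vd = 3230 / 8.6 = 375.6 L

376 L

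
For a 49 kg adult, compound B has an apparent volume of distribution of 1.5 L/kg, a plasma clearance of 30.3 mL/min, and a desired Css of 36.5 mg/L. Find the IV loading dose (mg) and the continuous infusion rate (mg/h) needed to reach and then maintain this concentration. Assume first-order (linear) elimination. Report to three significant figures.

Vd(total) = 49 kg × 1.5 L/kg = 73.50 L
LD = Vd · C_target = 73.50 × 36.5 = 2683 mg
CL = 30.3 mL/min = 30.3 × 0.06 = 1.818 L/h
Maintenance infusion rate = CL × Css = 1.818 × 36.5 = 66.36 mg/h

(a) 2680 mg; (b) 66.4 mg/h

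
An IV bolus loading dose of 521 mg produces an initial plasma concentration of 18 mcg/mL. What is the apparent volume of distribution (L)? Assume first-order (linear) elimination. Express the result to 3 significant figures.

28.9 L

Immediately after an IV bolus, C₀ = Dose / Vd, so Vd = Dose / C₀.
Vd = 521 / 18 = 28.94 L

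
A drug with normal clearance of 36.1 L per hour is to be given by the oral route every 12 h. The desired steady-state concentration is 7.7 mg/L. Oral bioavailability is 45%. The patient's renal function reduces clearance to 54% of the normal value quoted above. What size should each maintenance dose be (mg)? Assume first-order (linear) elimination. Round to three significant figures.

Patient clearance = 0.54 × 36.10 = 19.49 L/h
D = CL × Css × τ / F = 19.49 × 7.7 × 12 / 0.45 = 4002 mg

4000 mg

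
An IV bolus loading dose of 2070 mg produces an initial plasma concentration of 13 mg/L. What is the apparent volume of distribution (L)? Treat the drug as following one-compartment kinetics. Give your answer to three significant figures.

159 L

Immediately after an IV bolus, C₀ = Dose / Vd, so Vd = Dose / C₀.
Vd = 2070 / 13 = 159.2 L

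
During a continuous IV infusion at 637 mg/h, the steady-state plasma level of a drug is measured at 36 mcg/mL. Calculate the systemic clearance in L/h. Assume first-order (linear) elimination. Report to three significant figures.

17.7 L/h

At steady state, infusion rate = CL × Css, so CL = rate / Css.
CL = 637 / 36 = 17.69 L/h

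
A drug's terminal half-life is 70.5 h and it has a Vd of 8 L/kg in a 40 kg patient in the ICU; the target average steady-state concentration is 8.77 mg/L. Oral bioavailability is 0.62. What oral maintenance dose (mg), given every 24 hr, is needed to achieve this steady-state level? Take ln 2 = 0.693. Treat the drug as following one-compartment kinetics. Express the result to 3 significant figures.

1070 mg

Total Vd = 8 × 40 = 320.0 L
k = 0.693/70.5 = 0.009830 h⁻¹, so CL = k·Vd = 0.009830 × 320.0 = 3.146 L/h
D = CL × Css × τ / F = 3.146 × 8.77 × 24 / 0.62 = 1068 mg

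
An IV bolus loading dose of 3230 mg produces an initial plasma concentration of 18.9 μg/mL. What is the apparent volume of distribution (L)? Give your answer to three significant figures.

171 L

Immediately after an IV bolus, C₀ = Dose / Vd, so Vd = Dose / C₀.
Vd = 3230 / 18.9 = 170.9 L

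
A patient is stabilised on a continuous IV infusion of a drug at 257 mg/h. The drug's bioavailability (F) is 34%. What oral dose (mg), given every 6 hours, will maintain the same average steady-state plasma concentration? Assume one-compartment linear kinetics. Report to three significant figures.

To maintain the same Css, the systemic dosing rate must be unchanged: F·D/τ = infusion rate.
D = rate × τ / F = 257 × 6 / 0.34 = 4535 mg

4540 mg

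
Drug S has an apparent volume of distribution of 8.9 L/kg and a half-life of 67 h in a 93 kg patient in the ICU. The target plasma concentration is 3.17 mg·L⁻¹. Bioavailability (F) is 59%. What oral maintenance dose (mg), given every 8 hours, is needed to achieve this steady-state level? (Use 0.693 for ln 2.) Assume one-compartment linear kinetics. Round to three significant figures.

Total Vd = 8.9 × 93 = 827.7 L
k = 0.693/67 = 0.01034 h⁻¹, so CL = k·Vd = 0.01034 × 827.7 = 8.558 L/h
D = CL × Css × τ / F = 8.558 × 3.17 × 8 / 0.59 = 367.8 mg

368 mg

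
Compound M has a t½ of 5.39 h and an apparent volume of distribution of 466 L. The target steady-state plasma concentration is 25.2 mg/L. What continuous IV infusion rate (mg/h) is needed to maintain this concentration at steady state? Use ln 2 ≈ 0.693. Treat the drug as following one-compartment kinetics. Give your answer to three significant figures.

1510 mg/h

CL = 0.693 × Vd / t½ = 0.693 × 466.0 / 5.39 = 59.91 L/h
Infusion rate = CL × Css = 59.91 × 25.2 = 1510 mg/h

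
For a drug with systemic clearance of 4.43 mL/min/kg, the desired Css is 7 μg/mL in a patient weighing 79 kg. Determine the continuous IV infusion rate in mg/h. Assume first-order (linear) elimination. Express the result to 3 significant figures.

147 mg/h

CL = 4.43 mL/min/kg × 79 kg = 350.0 mL/min = 350.0 × 60/1000 = 21.00 L/h
R₀ = 21.00 × 7 = 147.0 mg/h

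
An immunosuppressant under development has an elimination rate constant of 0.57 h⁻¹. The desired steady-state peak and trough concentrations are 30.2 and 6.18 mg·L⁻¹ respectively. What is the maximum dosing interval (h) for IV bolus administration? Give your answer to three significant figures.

2.78 h

Between IV bolus doses, concentration decays as C = C₀·e^(−kτ), so C_peak/C_trough = e^(kτ).
τ_max = ln(C_peak/C_trough) / k = ln(30.2/6.18) / 0.5700 = 1.587 / 0.5700 = 2.784 h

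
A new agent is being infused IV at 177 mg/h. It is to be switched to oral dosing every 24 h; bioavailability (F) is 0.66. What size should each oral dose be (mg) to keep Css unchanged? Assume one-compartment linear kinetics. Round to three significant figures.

6440 mg

To maintain the same Css, the systemic dosing rate must be unchanged: F·D/τ = infusion rate.
D = rate × τ / F = 177 × 24 / 0.66 = 6436 mg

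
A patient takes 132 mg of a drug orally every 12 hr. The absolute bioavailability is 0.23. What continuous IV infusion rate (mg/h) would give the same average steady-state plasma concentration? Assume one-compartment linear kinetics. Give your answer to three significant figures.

2.53 mg/h

Equivalent systemic input: infusion rate = F·D/τ.
Rate = 0.23 × 132 / 12 = 2.530 mg/h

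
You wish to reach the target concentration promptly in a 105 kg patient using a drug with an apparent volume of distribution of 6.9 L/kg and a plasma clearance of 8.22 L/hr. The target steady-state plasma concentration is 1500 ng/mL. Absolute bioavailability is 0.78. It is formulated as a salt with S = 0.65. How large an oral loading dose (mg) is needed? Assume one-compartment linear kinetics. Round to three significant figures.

Vd(total) = 105 kg × 6.9 L/kg = 724.5 L
C = 1500 ng/mL = 1.500 mg/L
LD = Vd × C / F / S = 724.5 × 1.500 / 0.78 / 0.65 = 2143 mg

2140 mg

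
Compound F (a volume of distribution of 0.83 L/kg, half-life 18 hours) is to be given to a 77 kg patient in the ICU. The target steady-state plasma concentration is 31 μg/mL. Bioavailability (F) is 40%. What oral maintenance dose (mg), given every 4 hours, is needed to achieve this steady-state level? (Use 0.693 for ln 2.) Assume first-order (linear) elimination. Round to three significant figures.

Vd = 0.83 L/kg × 77 kg = 63.91 L
CL = 0.693 × Vd / t½ = 0.693 × 63.91 / 18 = 2.461 L/h
D = CL × Css × τ / F = 2.461 × 31 × 4 / 0.4 = 762.9 mg

763 mg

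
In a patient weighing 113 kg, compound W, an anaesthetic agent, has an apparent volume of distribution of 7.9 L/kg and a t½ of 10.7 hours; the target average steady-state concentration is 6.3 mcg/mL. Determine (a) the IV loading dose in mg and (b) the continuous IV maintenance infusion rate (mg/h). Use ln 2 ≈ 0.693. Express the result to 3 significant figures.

Total Vd = 7.9 × 113 = 892.7 L
LD = Vd × C = 892.7 × 6.3 = 5624 mg
CL = 0.693 × Vd / t½ = 0.693 × 892.7 / 10.7 = 57.82 L/h
Infusion rate = CL × Css = 57.82 × 6.3 = 364.3 mg/h

(a) 5620 mg; (b) 364 mg/h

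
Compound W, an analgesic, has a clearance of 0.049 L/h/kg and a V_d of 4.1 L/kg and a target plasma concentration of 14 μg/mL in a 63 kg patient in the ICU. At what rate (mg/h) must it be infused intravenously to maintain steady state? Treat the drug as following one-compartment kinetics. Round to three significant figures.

CL = 0.049 L/h/kg × 63 kg = 3.087 L/h
At steady state, infusion rate equals elimination rate: rate in = CL × Css.
Infusion rate = CL · Css = 3.087 L/h × 14 mg/L = 43.22 mg/h

43.2 mg/h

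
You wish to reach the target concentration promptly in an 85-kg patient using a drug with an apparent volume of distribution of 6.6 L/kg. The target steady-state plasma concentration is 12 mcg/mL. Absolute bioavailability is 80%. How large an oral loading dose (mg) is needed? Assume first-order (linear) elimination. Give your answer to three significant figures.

Total Vd = 6.6 × 85 = 561.0 L
The loading dose fills Vd to the target concentration.
LD = Vd × C / F = 561.0 × 12.00 / 0.8 = 8415 mg

8420 mg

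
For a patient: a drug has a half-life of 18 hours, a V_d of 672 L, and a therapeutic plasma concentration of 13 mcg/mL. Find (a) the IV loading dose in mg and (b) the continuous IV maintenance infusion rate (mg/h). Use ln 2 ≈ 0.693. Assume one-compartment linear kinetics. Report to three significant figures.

(a) 8740 mg; (b) 336 mg/h

LD = Vd × C = 672.0 × 13 = 8736 mg
CL = 0.693 × Vd / t½ = 0.693 × 672.0 / 18 = 25.87 L/h
Infusion rate = CL × Css = 25.87 × 13 = 336.3 mg/h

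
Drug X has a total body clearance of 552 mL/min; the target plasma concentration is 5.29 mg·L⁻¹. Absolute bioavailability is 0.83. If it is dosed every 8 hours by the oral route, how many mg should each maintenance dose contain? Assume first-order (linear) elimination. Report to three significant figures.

1690 mg

Convert clearance: 552 mL/min × 60 min/h ÷ 1000 mL/L = 33.12 L/h
D = CL × Css × τ / F = 33.12 × 5.29 × 8 / 0.83 = 1689 mg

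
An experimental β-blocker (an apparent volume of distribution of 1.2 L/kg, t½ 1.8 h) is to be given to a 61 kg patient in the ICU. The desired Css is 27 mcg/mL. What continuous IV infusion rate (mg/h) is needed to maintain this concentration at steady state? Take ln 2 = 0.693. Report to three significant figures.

Total Vd = 1.2 × 61 = 73.20 L
CL = ln 2 · Vd / t½ = 0.693 × 73.20 / 1.8 = 28.18 L/h
Infusion rate = CL × Css = 28.18 × 27 = 760.9 mg/h

761 mg/h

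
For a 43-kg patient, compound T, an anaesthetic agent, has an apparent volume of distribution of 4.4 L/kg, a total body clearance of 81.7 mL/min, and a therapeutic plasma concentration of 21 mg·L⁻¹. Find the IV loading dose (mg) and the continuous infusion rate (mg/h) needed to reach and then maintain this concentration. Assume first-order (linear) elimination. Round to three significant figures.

Vd = 4.4 L/kg × 43 kg = 189.2 L
Loading: fill Vd to C_target → 189.2 L × 21 mg/L = 3973 mg
CL = 81.7 mL/min = 81.7 × 0.06 = 4.902 L/h
Maintenance infusion rate = CL × Css = 4.902 × 21 = 102.9 mg/h

(a) 3970 mg; (b) 103 mg/h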